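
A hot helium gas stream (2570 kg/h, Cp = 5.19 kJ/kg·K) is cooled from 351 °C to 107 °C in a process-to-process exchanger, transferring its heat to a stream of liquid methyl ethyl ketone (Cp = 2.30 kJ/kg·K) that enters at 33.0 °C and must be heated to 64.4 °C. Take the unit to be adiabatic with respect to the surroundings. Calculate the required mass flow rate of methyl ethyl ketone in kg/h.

ṁ_c = 45100 kg/h

Heat released by hot stream: Q = 2570 × 5.19 × (351 − 107) = 3.2545e+06 kJ/h
Energy balance on cold side (adiabatic exchanger): Q = ṁ_c·Cp_c·(T_c,out − T_c,in)
ṁ_c = 3.2545e+06 / [2.30 × (64.4 − 33.0)] = 45064 kg/h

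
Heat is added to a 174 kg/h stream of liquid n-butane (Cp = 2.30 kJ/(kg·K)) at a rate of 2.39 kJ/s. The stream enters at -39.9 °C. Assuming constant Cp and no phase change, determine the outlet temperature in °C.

T_out = -18.4 °C

Q = 2.39 kJ/s = 8604 kJ/h
ΔT = Q/(ṁ·Cp) = 8604/(174×2.30) = 21.499 K
T_out = -39.9 + 21.499 = -18.401 °C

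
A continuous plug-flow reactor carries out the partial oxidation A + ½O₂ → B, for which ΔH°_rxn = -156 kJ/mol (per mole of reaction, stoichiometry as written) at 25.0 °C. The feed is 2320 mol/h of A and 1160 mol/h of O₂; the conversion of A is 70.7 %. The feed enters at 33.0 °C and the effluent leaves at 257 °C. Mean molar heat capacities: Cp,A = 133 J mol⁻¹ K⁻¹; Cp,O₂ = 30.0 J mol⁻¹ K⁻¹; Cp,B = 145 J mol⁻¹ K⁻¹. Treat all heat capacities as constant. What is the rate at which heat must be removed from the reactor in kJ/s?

Extent of reaction ξ = 0.707 × 2320 = 1640.2 mol/h
Reaction term: ξ·ΔH°_rxn = 1640.2 × -156 = -255880 kJ/h
Sensible, feed 33.0→25 °C: -2746.9 kJ/h
Outlet flows (mol/h): A 679.76, O₂ 339.88, B 1640.2
Sensible, products 25→257 °C: 78518 kJ/h
Q = ΔH = -180110 kJ/h = -50.03 kW
Heat removed = 50.03 kJ/s

Q_out = 50.0 kJ/s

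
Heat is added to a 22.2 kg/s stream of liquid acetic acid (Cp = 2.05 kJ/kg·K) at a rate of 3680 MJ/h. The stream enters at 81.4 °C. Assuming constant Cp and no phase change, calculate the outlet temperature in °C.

T_out = 104 °C

Q = 3680 MJ/h = 1022.2 kJ/s
ΔT = Q/(ṁ·Cp) = 1022.2/(22.2×2.05) = 22.461 K
T_out = 81.4 + 22.461 = 103.86 °C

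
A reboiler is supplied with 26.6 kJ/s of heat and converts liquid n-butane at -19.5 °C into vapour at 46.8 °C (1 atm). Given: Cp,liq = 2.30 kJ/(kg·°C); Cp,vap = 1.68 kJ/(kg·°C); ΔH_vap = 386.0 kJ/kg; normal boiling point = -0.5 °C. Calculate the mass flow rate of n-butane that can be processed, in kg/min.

ṁ = 3.13 kg/min

Δh = 2.30×(-0.5−-19.5) + 386.0 + 1.68×(46.8−-0.5) = 509.16 kJ/kg
Q = 26.6 kJ/s = 26.6 kJ/s = 1596 kJ/min
ṁ = Q/Δh = 1596 / 509.16 = 3.1345 kg/min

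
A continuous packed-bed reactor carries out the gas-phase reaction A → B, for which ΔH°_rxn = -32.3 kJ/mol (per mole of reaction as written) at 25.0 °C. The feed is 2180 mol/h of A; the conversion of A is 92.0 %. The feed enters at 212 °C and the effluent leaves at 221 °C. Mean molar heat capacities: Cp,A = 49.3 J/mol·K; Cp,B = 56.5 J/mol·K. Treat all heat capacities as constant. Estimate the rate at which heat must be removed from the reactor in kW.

Extent of reaction ξ = 0.920 × 2180 = 2005.6 mol/h
Reaction term: ξ·ΔH°_rxn = 2005.6 × -32.3 = -64781 kJ/h
Sensible, feed 212→25 °C: -20098 kJ/h
Outlet flows (mol/h): A 174.4, B 2005.6
Sensible, products 25→221 °C: 23895 kJ/h
Q = ΔH = -60983 kJ/h = -16.94 kW
Heat removed = 16.94 kW

Q_out = 16.9 kW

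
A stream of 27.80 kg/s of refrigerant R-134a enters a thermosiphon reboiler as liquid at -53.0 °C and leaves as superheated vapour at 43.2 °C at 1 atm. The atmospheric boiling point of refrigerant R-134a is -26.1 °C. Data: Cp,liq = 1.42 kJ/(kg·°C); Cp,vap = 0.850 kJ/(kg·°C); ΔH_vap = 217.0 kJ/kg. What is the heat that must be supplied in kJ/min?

Q = 524000 kJ/min

liquid -53.0→-26.1 °C: 38.198 kJ/kg
vaporisation at -26.1 °C: 217 kJ/kg
vapour -26.1→43.2 °C: 58.905 kJ/kg
Δh = 38.198 + 217 + 58.905 = 314.1 kJ/kg
Q = ṁ·Δh = 27.80 kg/s × 314.1 kJ/kg = 8732.1 kJ/s
|Q| = 8732.1 kW = 523920 kJ/min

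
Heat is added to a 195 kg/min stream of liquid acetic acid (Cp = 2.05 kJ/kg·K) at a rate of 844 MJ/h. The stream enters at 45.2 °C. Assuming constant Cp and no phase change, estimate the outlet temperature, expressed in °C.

Q = 844 MJ/h = 14067 kJ/min
ΔT = Q/(ṁ·Cp) = 14067/(195×2.05) = 35.189 K
T_out = 45.2 + 35.189 = 80.389 °C

T_out = 80.4 °C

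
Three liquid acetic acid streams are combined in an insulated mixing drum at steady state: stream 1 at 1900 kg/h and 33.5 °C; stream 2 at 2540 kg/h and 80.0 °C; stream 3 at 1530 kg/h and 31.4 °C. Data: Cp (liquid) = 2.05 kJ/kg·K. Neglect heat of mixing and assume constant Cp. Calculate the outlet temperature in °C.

T_out = 52.7 °C

Energy balance with Q = 0: Σ ṁᵢCp,ᵢ(T_out − Tᵢ) = 0
T_out = Σ ṁᵢCp,ᵢTᵢ / Σ ṁᵢCp,ᵢ
      = 645530 / 12238 = 52.746 °C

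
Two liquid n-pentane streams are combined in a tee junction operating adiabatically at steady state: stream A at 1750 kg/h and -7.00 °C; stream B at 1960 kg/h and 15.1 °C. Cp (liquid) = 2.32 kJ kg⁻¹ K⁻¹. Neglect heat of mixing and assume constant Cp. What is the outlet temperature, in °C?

Energy balance with Q = 0: Σ ṁᵢCp,ᵢ(T_out − Tᵢ) = 0
T_out = Σ ṁᵢCp,ᵢTᵢ / Σ ṁᵢCp,ᵢ
      = 40243 / 8607.2 = 4.6755 °C

T_out = 4.68 °C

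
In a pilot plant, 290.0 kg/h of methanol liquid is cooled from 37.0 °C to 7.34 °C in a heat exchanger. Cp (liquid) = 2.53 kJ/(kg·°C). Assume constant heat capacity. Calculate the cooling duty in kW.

Q = ṁ·Cp·ΔT = 290.0 × 2.53 × (7.34 − 37.0) = -21762 kJ/h
Converting: 21762 / 3600 s = 6.0449 kW

Q_c = 6.04 kW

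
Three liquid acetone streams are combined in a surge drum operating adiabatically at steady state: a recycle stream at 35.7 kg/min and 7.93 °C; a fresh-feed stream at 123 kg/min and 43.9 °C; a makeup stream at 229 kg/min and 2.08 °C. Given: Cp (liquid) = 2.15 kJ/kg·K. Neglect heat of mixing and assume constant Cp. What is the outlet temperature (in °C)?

No heat crosses the boundary, so H_out = H_in.
T_out = Σ ṁᵢCp,ᵢTᵢ / Σ ṁᵢCp,ᵢ
      = 13242 / 833.55 = 15.886 °C

T_out = 15.9 °C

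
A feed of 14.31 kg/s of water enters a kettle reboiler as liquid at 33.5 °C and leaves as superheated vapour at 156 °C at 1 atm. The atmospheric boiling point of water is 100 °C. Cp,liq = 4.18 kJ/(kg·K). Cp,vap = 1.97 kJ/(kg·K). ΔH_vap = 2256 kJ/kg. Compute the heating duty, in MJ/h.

liquid 33.5→100 °C: 277.97 kJ/kg
vaporisation at 100 °C: 2256 kJ/kg
vapour 100→156 °C: 110.32 kJ/kg
Δh = 277.97 + 2256 + 110.32 = 2644.3 kJ/kg
Q = ṁ·Δh = 14.31 kg/s × 2644.3 kJ/kg = 37840 kJ/s
|Q| = 37840 kW = 136220 MJ/h

Q = 136000 MJ/h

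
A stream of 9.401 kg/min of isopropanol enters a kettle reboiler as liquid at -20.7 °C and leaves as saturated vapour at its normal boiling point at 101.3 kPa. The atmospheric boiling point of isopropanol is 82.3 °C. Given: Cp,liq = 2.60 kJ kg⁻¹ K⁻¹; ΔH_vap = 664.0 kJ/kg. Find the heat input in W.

liquid -20.7→82.3 °C: 267.8 kJ/kg
vaporisation at 82.3 °C: 664 kJ/kg
Δh = 267.8 + 664 = 931.8 kJ/kg
Q = ṁ·Δh = 9.401 kg/min × 931.8 kJ/kg = 8759.9 kJ/min
|Q| = 146 kW = 146000 W

Q = 146000 W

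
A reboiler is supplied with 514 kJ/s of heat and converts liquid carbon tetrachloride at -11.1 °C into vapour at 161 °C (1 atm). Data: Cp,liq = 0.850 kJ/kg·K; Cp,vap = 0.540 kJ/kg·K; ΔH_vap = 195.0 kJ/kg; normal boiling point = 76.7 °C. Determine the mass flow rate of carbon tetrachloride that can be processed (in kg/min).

Δh = 0.850×(76.7−-11.1) + 195.0 + 0.540×(161−76.7) = 315.15 kJ/kg
Q = 514 kJ/s = 514 kJ/s = 30840 kJ/min
ṁ = Q/Δh = 30840 / 315.15 = 97.858 kg/min

ṁ = 97.9 kg/min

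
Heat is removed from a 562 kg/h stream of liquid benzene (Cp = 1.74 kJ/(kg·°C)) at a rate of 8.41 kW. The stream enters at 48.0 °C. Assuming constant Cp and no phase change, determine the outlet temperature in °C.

T_out = 17.0 °C

Q = 8.41 kW = 30276 kJ/h
ΔT = Q/(ṁ·Cp) = 30276/(562×1.74) = 30.961 K
T_out = 48.0 − 30.961 = 17.039 °C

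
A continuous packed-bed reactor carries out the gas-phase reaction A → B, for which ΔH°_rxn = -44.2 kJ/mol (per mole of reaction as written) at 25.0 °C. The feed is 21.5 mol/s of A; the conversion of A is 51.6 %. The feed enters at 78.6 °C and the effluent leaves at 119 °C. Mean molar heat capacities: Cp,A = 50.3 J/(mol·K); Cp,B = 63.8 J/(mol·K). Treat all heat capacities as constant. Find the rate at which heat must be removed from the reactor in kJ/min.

Q_out = 26000 kJ/min

Extent of reaction ξ = 0.516 × 21.5 = 11.094 mol/s
Reaction term: ξ·ΔH°_rxn = 11.094 × -44.2 = -490.35 kJ/s
Sensible, feed 78.6→25 °C: -57.966 kJ/s
Outlet flows (mol/s): A 10.406, B 11.094
Sensible, products 25→119 °C: 115.73 kJ/s
Q = ΔH = -432.59 kJ/s = -432.59 kW
Heat removed = 25955 kJ/min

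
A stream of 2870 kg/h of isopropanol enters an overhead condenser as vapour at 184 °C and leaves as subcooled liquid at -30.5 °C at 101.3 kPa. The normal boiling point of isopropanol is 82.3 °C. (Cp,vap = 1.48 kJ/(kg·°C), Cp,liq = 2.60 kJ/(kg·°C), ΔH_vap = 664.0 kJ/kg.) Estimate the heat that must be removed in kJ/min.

vapour 184→82.3 °C: -150.52 kJ/kg
condensation at 82.3 °C: -664 kJ/kg
liquid 82.3→-30.5 °C: -293.28 kJ/kg
Δh = -150.52 + -664 + -293.28 = -1107.8 kJ/kg
Q = ṁ·Δh = 2870 kg/h × -1107.8 kJ/kg = -3.1794e+06 kJ/h
|Q| = 883.16 kW = 52990 kJ/min

Q_c = 53000 kJ/min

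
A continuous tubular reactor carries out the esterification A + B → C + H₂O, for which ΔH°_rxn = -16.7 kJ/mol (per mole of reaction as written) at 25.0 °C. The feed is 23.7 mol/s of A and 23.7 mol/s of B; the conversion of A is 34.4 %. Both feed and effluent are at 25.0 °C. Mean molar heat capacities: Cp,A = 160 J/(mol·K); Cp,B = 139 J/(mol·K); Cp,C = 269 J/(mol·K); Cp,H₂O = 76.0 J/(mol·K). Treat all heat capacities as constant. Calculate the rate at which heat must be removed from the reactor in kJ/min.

Extent of reaction ξ = 0.344 × 23.7 = 8.1528 mol/s
Reaction term: ξ·ΔH°_rxn = 8.1528 × -16.7 = -136.15 kJ/s
Q = ΔH = -136.15 kJ/s = -136.15 kW
Heat removed = 8169.1 kJ/min

Q_out = 8170 kJ/min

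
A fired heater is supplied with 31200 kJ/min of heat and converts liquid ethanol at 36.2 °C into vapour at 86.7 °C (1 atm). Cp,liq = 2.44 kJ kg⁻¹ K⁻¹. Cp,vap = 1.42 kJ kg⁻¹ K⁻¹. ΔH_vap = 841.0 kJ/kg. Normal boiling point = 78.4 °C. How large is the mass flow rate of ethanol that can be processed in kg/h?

Δh = 2.44×(78.4−36.2) + 841.0 + 1.42×(86.7−78.4) = 955.75 kJ/kg
Q = 31200 kJ/min = 520 kJ/s = 1.872e+06 kJ/h
ṁ = Q/Δh = 1.872e+06 / 955.75 = 1958.7 kg/h

ṁ = 1960 kg/h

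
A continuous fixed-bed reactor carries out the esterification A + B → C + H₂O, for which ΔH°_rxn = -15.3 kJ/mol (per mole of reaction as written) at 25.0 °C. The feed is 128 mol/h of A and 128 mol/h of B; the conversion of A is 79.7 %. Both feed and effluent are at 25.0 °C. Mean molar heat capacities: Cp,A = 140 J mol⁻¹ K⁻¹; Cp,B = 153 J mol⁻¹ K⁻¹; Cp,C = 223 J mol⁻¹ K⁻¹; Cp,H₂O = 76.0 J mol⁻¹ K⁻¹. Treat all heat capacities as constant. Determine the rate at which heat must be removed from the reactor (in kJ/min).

Extent of reaction ξ = 0.797 × 128 = 102.02 mol/h
Reaction term: ξ·ΔH°_rxn = 102.02 × -15.3 = -1560.8 kJ/h
Q = ΔH = -1560.8 kJ/h = -0.43357 kW
Heat removed = 26.014 kJ/min

Q_out = 26.0 kJ/min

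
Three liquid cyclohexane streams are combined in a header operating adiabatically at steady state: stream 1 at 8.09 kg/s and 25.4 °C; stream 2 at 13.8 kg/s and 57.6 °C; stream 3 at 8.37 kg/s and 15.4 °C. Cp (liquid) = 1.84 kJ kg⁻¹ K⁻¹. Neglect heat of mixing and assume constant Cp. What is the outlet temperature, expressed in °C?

T_out = 37.3 °C

Energy balance with Q = 0: Σ ṁᵢCp,ᵢ(T_out − Tᵢ) = 0
T_out = Σ ṁᵢCp,ᵢTᵢ / Σ ṁᵢCp,ᵢ
      = 2077.8 / 55.678 = 37.319 °C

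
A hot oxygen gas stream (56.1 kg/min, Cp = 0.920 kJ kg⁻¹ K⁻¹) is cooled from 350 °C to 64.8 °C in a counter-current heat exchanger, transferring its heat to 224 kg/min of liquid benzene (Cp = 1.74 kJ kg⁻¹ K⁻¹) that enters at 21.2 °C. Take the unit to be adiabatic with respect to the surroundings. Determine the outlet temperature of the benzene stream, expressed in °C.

T_c,out = 59.0 °C

Heat released by hot stream: Q = 56.1 × 0.920 × (350 − 64.8) = 14720 kJ/min
Energy balance on cold side (adiabatic exchanger): Q = ṁ_c·Cp_c·(T_c,out − T_c,in)
T_c,out = 21.2 + 14720/(224 × 1.74) = 58.966 °C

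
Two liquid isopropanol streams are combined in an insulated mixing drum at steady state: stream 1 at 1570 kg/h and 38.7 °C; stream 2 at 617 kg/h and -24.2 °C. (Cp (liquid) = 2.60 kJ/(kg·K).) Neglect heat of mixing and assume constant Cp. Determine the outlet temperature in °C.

Energy balance with Q = 0: Σ ṁᵢCp,ᵢ(T_out − Tᵢ) = 0
Σ ṁᵢCp,ᵢTᵢ = 1570×2.60×38.7 + 617×2.60×-24.2 = 119150
Σ ṁᵢCp,ᵢ = 1570×2.60 + 617×2.60 = 5686.2
T_out = 119150 / 5686.2 = 20.955 °C

T_out = 21.0 °C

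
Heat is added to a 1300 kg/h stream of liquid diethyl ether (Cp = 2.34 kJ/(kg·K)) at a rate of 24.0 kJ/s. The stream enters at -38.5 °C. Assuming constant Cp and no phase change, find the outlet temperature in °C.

T_out = -10.1 °C

Q = 24.0 kJ/s = 86400 kJ/h
ΔT = Q/(ṁ·Cp) = 86400/(1300×2.34) = 28.402 K
T_out = -38.5 + 28.402 = -10.098 °C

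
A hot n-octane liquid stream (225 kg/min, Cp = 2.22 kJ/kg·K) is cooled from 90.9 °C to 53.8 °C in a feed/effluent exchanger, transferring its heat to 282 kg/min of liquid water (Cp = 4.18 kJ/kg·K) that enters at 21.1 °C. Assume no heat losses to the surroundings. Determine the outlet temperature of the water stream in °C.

Heat released by hot stream: Q = 225 × 2.22 × (90.9 − 53.8) = 18531 kJ/min
Energy balance on cold side (adiabatic exchanger): Q = ṁ_c·Cp_c·(T_c,out − T_c,in)
T_c,out = 21.1 + 18531/(282 × 4.18) = 36.821 °C

T_c,out = 36.8 °C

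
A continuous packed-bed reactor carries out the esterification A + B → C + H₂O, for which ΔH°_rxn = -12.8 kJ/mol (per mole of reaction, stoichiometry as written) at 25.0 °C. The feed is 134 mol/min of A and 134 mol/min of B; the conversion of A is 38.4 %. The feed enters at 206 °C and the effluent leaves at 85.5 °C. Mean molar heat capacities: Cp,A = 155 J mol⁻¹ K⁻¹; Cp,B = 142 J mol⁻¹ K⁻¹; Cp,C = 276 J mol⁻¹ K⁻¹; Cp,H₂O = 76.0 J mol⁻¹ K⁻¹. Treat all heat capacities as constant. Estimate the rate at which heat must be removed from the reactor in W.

Extent of reaction ξ = 0.384 × 134 = 51.456 mol/min
Reaction term: ξ·ΔH°_rxn = 51.456 × -12.8 = -658.64 kJ/min
Sensible, feed 206→25 °C: -7203.4 kJ/min
Outlet flows (mol/min): A 82.544, B 82.544, C 51.456, H₂O 51.456
Sensible, products 25→85.5 °C: 2579 kJ/min
Q = ΔH = -5283.1 kJ/min = -88.051 kW
Heat removed = 88051 W

Q_out = 88100 W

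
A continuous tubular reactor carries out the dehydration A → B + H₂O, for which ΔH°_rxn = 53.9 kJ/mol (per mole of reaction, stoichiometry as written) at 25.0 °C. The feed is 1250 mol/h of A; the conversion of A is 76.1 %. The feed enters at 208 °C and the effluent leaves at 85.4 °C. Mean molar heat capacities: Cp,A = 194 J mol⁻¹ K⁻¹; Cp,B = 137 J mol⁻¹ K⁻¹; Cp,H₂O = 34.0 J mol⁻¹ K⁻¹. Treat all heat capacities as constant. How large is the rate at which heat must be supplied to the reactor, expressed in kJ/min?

Q_in = 337 kJ/min

Extent of reaction ξ = 0.761 × 1250 = 951.25 mol/h
Reaction term: ξ·ΔH°_rxn = 951.25 × 53.9 = 51272 kJ/h
Sensible, feed 208→25 °C: -44378 kJ/h
Outlet flows (mol/h): A 298.75, B 951.25, H₂O 951.25
Sensible, products 25→85.4 °C: 13326 kJ/h
Q = ΔH = 20220 kJ/h = 5.6168 kW
Heat supplied = 337.01 kJ/min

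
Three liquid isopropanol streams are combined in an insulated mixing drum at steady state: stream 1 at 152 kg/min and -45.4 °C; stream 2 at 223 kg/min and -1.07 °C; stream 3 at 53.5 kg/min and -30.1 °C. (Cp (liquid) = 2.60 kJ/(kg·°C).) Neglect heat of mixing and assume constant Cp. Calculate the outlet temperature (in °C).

T_out = -20.4 °C

Adiabatic, steady state ⇒ Σ ṁᵢCp,ᵢ(T_out − Tᵢ) = 0
T_out = Σ ṁᵢCp,ᵢTᵢ / Σ ṁᵢCp,ᵢ
      = -22749 / 1114.1 = -20.42 °C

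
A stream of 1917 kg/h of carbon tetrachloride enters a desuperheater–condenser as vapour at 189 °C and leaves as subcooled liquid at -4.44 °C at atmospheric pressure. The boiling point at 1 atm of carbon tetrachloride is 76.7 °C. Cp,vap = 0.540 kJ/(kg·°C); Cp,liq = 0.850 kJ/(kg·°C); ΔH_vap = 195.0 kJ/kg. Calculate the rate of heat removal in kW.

vapour 189→76.7 °C: -60.642 kJ/kg
condensation at 76.7 °C: -195 kJ/kg
liquid 76.7→-4.44 °C: -68.969 kJ/kg
Δh = -60.642 + -195 + -68.969 = -324.61 kJ/kg
Q = ṁ·Δh = 1917 kg/h × -324.61 kJ/kg = -622280 kJ/h
|Q| = 172.86 kW

Q_c = 173 kW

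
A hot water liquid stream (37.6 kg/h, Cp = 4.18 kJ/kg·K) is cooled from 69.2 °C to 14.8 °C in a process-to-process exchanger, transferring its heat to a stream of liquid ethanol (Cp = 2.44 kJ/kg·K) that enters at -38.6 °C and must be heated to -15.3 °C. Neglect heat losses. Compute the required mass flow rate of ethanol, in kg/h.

Heat released by hot stream: Q = 37.6 × 4.18 × (69.2 − 14.8) = 8549.9 kJ/h
Energy balance on cold side (adiabatic exchanger): Q = ṁ_c·Cp_c·(T_c,out − T_c,in)
ṁ_c = 8549.9 / [2.44 × (-15.3 − -38.6)] = 150.39 kg/h

ṁ_c = 150 kg/h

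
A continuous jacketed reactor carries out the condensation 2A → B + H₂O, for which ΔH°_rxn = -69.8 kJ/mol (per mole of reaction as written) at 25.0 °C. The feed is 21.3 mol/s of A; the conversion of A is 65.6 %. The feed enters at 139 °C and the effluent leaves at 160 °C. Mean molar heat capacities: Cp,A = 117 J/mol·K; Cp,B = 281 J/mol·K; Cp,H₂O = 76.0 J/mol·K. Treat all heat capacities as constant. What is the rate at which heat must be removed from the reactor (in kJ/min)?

Q_out = 19200 kJ/min

Extent of reaction ξ = 0.656 × 21.3 / 2 = 6.9864 mol/s
Reaction term: ξ·ΔH°_rxn = 6.9864 × -69.8 = -487.65 kJ/s
Sensible, feed 139→25 °C: -284.1 kJ/s
Outlet flows (mol/s): A 7.3272, B 6.9864, H₂O 6.9864
Sensible, products 25→160 °C: 452.44 kJ/s
Q = ΔH = -319.31 kJ/s = -319.31 kW
Heat removed = 19158 kJ/min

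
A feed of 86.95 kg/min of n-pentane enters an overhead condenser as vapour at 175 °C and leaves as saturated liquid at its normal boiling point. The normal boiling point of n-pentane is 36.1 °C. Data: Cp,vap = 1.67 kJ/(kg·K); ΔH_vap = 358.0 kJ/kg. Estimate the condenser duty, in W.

vapour 175→36.1 °C: -231.96 kJ/kg
condensation at 36.1 °C: -358 kJ/kg
Δh = -231.96 + -358 = -589.96 kJ/kg
Q = ṁ·Δh = 86.95 kg/min × -589.96 kJ/kg = -51297 kJ/min
|Q| = 854.95 kW = 854950 W

Q_c = 855000 W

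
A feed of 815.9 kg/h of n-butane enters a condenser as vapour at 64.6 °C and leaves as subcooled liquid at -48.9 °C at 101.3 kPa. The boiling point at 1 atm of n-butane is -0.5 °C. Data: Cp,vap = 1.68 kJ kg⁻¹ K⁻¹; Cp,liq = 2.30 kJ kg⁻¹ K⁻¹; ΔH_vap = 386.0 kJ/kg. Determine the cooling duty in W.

vapour 64.6→-0.5 °C: -109.37 kJ/kg
condensation at -0.5 °C: -386 kJ/kg
liquid -0.5→-48.9 °C: -111.32 kJ/kg
Δh = -109.37 + -386 + -111.32 = -606.69 kJ/kg
Q = ṁ·Δh = 815.9 kg/h × -606.69 kJ/kg = -495000 kJ/h
|Q| = 137.5 kW = 137500 W

Q_c = 137000 W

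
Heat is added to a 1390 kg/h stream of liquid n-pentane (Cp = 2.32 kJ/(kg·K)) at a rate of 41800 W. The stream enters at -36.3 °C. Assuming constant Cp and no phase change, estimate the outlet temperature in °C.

Q = 41800 W = 150480 kJ/h
ΔT = Q/(ṁ·Cp) = 150480/(1390×2.32) = 46.663 K
T_out = -36.3 + 46.663 = 10.363 °C

T_out = 10.4 °C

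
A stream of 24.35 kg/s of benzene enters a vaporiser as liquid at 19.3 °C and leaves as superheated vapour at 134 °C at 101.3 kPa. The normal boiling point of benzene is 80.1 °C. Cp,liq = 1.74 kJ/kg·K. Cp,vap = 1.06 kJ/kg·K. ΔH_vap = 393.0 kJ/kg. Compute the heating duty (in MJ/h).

Q = 48700 MJ/h

liquid 19.3→80.1 °C: 105.79 kJ/kg
vaporisation at 80.1 °C: 393 kJ/kg
vapour 80.1→134 °C: 57.134 kJ/kg
Δh = 105.79 + 393 + 57.134 = 555.93 kJ/kg
Q = ṁ·Δh = 24.35 kg/s × 555.93 kJ/kg = 13537 kJ/s
|Q| = 13537 kW = 48732 MJ/h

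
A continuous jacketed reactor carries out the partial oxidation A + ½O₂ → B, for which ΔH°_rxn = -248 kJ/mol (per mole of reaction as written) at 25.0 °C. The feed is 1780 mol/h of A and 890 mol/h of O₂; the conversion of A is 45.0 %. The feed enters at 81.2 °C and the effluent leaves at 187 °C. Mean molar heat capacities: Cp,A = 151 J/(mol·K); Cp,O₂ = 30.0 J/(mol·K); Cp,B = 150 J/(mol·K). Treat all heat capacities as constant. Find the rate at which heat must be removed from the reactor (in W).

Q_out = 47100 W

Extent of reaction ξ = 0.450 × 1780 = 801 mol/h
Reaction term: ξ·ΔH°_rxn = 801 × -248 = -198650 kJ/h
Sensible, feed 81.2→25 °C: -16606 kJ/h
Outlet flows (mol/h): A 979, O₂ 489.5, B 801
Sensible, products 25→187 °C: 45792 kJ/h
Q = ΔH = -169460 kJ/h = -47.073 kW
Heat removed = 47073 W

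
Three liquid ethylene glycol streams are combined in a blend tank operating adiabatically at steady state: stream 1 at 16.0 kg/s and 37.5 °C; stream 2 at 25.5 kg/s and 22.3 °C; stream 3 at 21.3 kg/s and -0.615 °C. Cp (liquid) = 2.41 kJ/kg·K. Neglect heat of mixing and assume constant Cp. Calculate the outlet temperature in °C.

T_out = 18.4 °C

No heat crosses the boundary, so H_out = H_in.
Σ ṁᵢCp,ᵢTᵢ = 16.0×2.41×37.5 + 25.5×2.41×22.3 + 21.3×2.41×-0.615 = 2784.9
Σ ṁᵢCp,ᵢ = 16.0×2.41 + 25.5×2.41 + 21.3×2.41 = 151.35
T_out = 2784.9 / 151.35 = 18.4 °C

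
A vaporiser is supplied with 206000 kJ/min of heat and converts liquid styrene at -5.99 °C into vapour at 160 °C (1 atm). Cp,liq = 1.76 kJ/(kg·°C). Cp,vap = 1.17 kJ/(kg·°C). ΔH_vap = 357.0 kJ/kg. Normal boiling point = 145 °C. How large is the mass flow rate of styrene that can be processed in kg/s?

ṁ = 5.36 kg/s

Δh = 1.76×(145−-5.99) + 357.0 + 1.17×(160−145) = 640.29 kJ/kg
Q = 206000 kJ/min = 3433.3 kJ/s = 3433.3 kJ/s
ṁ = Q/Δh = 3433.3 / 640.29 = 5.3621 kg/s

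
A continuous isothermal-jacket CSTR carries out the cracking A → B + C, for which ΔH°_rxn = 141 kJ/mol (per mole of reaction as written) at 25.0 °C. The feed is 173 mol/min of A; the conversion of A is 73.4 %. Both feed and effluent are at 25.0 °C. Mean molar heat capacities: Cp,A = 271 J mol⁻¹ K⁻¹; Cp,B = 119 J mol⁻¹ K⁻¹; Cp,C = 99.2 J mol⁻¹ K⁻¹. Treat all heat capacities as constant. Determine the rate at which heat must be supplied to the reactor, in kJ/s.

Extent of reaction ξ = 0.734 × 173 = 126.98 mol/min
Reaction term: ξ·ΔH°_rxn = 126.98 × 141 = 17904 kJ/min
Q = ΔH = 17904 kJ/min = 298.41 kW
Heat supplied = 298.41 kJ/s

Q_in = 298 kJ/s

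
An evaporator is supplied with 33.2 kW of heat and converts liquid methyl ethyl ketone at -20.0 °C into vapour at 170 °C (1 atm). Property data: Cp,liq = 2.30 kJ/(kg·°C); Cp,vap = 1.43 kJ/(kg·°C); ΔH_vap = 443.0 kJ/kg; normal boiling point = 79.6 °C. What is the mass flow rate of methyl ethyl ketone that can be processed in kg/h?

ṁ = 149 kg/h

Δh = 2.30×(79.6−-20.0) + 443.0 + 1.43×(170−79.6) = 801.35 kJ/kg
Q = 33.2 kW = 33.2 kJ/s = 119520 kJ/h
ṁ = Q/Δh = 119520 / 801.35 = 149.15 kg/h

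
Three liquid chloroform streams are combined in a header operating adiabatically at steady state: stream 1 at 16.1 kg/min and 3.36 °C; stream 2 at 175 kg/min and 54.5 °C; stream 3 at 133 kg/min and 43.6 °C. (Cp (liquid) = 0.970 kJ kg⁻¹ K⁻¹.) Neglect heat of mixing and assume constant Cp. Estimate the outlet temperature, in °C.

Energy balance with Q = 0: Σ ṁᵢCp,ᵢ(T_out − Tᵢ) = 0
Σ ṁᵢCp,ᵢTᵢ = 16.1×0.970×3.36 + 175×0.970×54.5 + 133×0.970×43.6 = 14929
Σ ṁᵢCp,ᵢ = 16.1×0.970 + 175×0.970 + 133×0.970 = 314.38
T_out = 14929 / 314.38 = 47.487 °C

T_out = 47.5 °C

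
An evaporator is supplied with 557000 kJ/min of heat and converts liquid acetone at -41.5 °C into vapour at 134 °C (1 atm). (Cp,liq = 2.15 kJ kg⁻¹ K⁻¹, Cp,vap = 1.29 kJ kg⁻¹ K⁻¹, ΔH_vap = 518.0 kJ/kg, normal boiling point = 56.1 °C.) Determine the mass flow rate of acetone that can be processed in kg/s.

ṁ = 11.2 kg/s

Δh = 2.15×(56.1−-41.5) + 518.0 + 1.29×(134−56.1) = 828.33 kJ/kg
Q = 557000 kJ/min = 9283.3 kJ/s = 9283.3 kJ/s
ṁ = Q/Δh = 9283.3 / 828.33 = 11.207 kg/s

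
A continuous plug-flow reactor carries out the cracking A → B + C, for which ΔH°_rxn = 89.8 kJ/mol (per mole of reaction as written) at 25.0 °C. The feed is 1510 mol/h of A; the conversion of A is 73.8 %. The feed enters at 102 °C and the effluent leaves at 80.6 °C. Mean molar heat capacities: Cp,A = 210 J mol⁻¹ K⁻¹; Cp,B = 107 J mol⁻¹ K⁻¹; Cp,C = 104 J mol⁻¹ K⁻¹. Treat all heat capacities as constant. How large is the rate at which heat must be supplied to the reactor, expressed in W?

Q_in = 25900 W

Extent of reaction ξ = 0.738 × 1510 = 1114.4 mol/h
Reaction term: ξ·ΔH°_rxn = 1114.4 × 89.8 = 100070 kJ/h
Sensible, feed 102→25 °C: -24417 kJ/h
Outlet flows (mol/h): A 395.62, B 1114.4, C 1114.4
Sensible, products 25→80.6 °C: 17693 kJ/h
Q = ΔH = 93347 kJ/h = 25.93 kW
Heat supplied = 25930 W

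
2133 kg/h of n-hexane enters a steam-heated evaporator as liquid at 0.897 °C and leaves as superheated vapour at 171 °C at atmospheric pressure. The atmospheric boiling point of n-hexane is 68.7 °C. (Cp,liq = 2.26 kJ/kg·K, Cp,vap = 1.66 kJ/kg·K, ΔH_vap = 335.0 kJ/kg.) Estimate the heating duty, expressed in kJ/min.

Q = 23400 kJ/min

liquid 0.897→68.7 °C: 153.23 kJ/kg
vaporisation at 68.7 °C: 335 kJ/kg
vapour 68.7→171 °C: 169.82 kJ/kg
Δh = 153.23 + 335 + 169.82 = 658.05 kJ/kg
Q = ṁ·Δh = 2133 kg/h × 658.05 kJ/kg = 1.4036e+06 kJ/h
|Q| = 389.9 kW = 23394 kJ/min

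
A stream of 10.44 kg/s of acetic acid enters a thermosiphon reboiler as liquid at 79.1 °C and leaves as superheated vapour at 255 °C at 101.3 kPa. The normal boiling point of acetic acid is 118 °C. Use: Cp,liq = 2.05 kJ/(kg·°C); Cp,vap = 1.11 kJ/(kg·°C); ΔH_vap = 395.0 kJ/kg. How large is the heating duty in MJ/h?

liquid 79.1→118 °C: 79.745 kJ/kg
vaporisation at 118 °C: 395 kJ/kg
vapour 118→255 °C: 152.07 kJ/kg
Δh = 79.745 + 395 + 152.07 = 626.82 kJ/kg
Q = ṁ·Δh = 10.44 kg/s × 626.82 kJ/kg = 6543.9 kJ/s
|Q| = 6543.9 kW = 23558 MJ/h

Q = 23600 MJ/h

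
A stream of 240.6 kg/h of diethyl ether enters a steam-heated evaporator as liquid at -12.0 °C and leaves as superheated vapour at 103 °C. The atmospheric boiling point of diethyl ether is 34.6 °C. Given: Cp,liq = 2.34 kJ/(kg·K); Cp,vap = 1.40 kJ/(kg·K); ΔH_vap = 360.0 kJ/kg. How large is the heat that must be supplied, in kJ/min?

liquid -12.0→34.6 °C: 109.04 kJ/kg
vaporisation at 34.6 °C: 360 kJ/kg
vapour 34.6→103 °C: 95.76 kJ/kg
Δh = 109.04 + 360 + 95.76 = 564.8 kJ/kg
Q = ṁ·Δh = 240.6 kg/h × 564.8 kJ/kg = 135890 kJ/h
|Q| = 37.748 kW = 2264.9 kJ/min

Q = 2260 kJ/min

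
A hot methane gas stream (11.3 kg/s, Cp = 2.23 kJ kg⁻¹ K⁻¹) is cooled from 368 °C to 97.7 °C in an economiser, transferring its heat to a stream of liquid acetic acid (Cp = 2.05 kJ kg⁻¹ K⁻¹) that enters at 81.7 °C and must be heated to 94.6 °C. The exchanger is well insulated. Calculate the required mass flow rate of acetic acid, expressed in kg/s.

ṁ_c = 258 kg/s

Heat released by hot stream: Q = 11.3 × 2.23 × (368 − 97.7) = 6811.3 kJ/s
Energy balance on cold side (adiabatic exchanger): Q = ṁ_c·Cp_c·(T_c,out − T_c,in)
ṁ_c = 6811.3 / [2.05 × (94.6 − 81.7)] = 257.56 kg/s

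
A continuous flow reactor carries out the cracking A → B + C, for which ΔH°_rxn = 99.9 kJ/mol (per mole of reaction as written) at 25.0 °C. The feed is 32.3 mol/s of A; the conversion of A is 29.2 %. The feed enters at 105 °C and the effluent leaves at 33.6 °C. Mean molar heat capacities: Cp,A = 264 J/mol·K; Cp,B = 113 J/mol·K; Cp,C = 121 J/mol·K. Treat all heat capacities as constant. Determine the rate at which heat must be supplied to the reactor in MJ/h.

Q_in = 1190 MJ/h

Extent of reaction ξ = 0.292 × 32.3 = 9.4316 mol/s
Reaction term: ξ·ΔH°_rxn = 9.4316 × 99.9 = 942.22 kJ/s
Sensible, feed 105→25 °C: -682.18 kJ/s
Outlet flows (mol/s): A 22.868, B 9.4316, C 9.4316
Sensible, products 25→33.6 °C: 70.901 kJ/s
Q = ΔH = 330.94 kJ/s = 330.94 kW
Heat supplied = 1191.4 MJ/h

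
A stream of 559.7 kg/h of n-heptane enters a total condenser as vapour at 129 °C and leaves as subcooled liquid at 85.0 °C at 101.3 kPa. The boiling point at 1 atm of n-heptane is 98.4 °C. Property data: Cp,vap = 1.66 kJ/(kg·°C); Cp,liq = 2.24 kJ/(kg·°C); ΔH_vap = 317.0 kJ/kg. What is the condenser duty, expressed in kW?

Q_c = 61.8 kW

vapour 129→98.4 °C: -50.796 kJ/kg
condensation at 98.4 °C: -317 kJ/kg
liquid 98.4→85.0 °C: -30.016 kJ/kg
Δh = -50.796 + -317 + -30.016 = -397.81 kJ/kg
Q = ṁ·Δh = 559.7 kg/h × -397.81 kJ/kg = -222660 kJ/h
|Q| = 61.849 kW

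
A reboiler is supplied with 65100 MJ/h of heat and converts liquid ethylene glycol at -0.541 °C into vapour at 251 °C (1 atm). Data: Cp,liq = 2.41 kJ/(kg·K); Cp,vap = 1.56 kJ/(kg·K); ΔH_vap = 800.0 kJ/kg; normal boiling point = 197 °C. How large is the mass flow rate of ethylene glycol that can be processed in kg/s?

Δh = 2.41×(197−-0.541) + 800.0 + 1.56×(251−197) = 1360.3 kJ/kg
Q = 65100 MJ/h = 18083 kJ/s = 18083 kJ/s
ṁ = Q/Δh = 18083 / 1360.3 = 13.294 kg/s

ṁ = 13.3 kg/s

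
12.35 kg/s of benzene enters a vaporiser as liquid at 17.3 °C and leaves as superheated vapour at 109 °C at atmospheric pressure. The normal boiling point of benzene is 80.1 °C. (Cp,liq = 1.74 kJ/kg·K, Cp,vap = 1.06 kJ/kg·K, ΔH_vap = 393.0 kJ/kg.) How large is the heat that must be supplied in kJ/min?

liquid 17.3→80.1 °C: 109.27 kJ/kg
vaporisation at 80.1 °C: 393 kJ/kg
vapour 80.1→109 °C: 30.634 kJ/kg
Δh = 109.27 + 393 + 30.634 = 532.91 kJ/kg
Q = ṁ·Δh = 12.35 kg/s × 532.91 kJ/kg = 6581.4 kJ/s
|Q| = 6581.4 kW = 394880 kJ/min

Q = 395000 kJ/min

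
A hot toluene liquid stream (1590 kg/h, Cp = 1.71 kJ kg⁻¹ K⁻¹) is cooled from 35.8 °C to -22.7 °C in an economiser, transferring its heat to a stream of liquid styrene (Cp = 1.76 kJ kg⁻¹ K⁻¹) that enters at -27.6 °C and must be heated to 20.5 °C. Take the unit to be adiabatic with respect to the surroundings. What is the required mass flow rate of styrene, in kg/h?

ṁ_c = 1880 kg/h

Heat released by hot stream: Q = 1590 × 1.71 × (35.8 − -22.7) = 159060 kJ/h
Energy balance on cold side (adiabatic exchanger): Q = ṁ_c·Cp_c·(T_c,out − T_c,in)
ṁ_c = 159060 / [1.76 × (20.5 − -27.6)] = 1878.8 kg/h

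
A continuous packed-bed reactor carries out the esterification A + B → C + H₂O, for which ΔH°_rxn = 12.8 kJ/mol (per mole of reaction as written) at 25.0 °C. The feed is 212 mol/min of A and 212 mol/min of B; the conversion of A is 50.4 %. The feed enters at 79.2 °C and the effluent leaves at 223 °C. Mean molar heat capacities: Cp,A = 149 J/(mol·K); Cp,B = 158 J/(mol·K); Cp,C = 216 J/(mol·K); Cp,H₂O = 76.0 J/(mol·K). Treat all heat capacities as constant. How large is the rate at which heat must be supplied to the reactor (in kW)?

Extent of reaction ξ = 0.504 × 212 = 106.85 mol/min
Reaction term: ξ·ΔH°_rxn = 106.85 × 12.8 = 1367.7 kJ/min
Sensible, feed 79.2→25 °C: -3527.6 kJ/min
Outlet flows (mol/min): A 105.15, B 105.15, C 106.85, H₂O 106.85
Sensible, products 25→223 °C: 12569 kJ/min
Q = ΔH = 10409 kJ/min = 173.49 kW
Heat supplied = 173.49 kW

Q_in = 173 kW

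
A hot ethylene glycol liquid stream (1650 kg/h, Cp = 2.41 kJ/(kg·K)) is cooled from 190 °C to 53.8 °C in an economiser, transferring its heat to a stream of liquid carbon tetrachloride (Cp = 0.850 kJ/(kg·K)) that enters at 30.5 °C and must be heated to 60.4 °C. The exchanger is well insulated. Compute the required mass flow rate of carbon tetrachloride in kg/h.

ṁ_c = 21300 kg/h

Heat released by hot stream: Q = 1650 × 2.41 × (190 − 53.8) = 541600 kJ/h
Energy balance on cold side (adiabatic exchanger): Q = ṁ_c·Cp_c·(T_c,out − T_c,in)
ṁ_c = 541600 / [0.850 × (60.4 − 30.5)] = 21310 kg/h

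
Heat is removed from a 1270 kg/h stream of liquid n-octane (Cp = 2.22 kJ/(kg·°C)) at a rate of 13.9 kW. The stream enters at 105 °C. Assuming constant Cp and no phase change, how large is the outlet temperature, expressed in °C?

Q = 13.9 kW = 50040 kJ/h
ΔT = Q/(ṁ·Cp) = 50040/(1270×2.22) = 17.748 K
T_out = 105 − 17.748 = 87.252 °C

T_out = 87.3 °C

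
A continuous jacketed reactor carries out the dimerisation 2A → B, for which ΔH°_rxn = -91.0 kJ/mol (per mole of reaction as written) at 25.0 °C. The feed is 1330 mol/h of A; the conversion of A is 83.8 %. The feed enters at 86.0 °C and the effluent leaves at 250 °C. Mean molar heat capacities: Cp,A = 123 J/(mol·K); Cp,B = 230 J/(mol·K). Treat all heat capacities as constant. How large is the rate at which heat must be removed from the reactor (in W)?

Q_out = 7190 W

Extent of reaction ξ = 0.838 × 1330 / 2 = 557.27 mol/h
Reaction term: ξ·ΔH°_rxn = 557.27 × -91.0 = -50712 kJ/h
Sensible, feed 86.0→25 °C: -9979 kJ/h
Outlet flows (mol/h): A 215.46, B 557.27
Sensible, products 25→250 °C: 34802 kJ/h
Q = ΔH = -25889 kJ/h = -7.1914 kW
Heat removed = 7191.4 W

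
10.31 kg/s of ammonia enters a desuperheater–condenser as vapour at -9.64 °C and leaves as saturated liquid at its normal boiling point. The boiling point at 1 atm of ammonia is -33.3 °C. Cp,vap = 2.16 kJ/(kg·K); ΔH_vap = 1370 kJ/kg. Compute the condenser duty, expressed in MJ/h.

vapour -9.64→-33.3 °C: -51.106 kJ/kg
condensation at -33.3 °C: -1370 kJ/kg
Δh = -51.106 + -1370 = -1421.1 kJ/kg
Q = ṁ·Δh = 10.31 kg/s × -1421.1 kJ/kg = -14652 kJ/s
|Q| = 14652 kW = 52746 MJ/h

Q_c = 52700 MJ/h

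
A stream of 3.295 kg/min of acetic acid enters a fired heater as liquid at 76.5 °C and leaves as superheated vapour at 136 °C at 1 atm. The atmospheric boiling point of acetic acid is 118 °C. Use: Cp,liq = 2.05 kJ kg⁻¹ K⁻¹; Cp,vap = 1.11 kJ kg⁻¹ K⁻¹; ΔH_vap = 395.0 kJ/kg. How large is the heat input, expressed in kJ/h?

Q = 98900 kJ/h

liquid 76.5→118 °C: 85.075 kJ/kg
vaporisation at 118 °C: 395 kJ/kg
vapour 118→136 °C: 19.98 kJ/kg
Δh = 85.075 + 395 + 19.98 = 500.06 kJ/kg
Q = ṁ·Δh = 3.295 kg/min × 500.06 kJ/kg = 1647.7 kJ/min
|Q| = 27.461 kW = 98861 kJ/h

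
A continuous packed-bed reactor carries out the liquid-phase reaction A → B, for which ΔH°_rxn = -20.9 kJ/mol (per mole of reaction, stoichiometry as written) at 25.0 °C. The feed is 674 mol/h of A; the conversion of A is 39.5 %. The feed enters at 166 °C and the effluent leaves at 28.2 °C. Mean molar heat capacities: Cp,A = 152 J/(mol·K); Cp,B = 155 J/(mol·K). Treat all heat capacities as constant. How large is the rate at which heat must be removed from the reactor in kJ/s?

Q_out = 5.47 kJ/s

Extent of reaction ξ = 0.395 × 674 = 266.23 mol/h
Reaction term: ξ·ΔH°_rxn = 266.23 × -20.9 = -5564.2 kJ/h
Sensible, feed 166→25 °C: -14445 kJ/h
Outlet flows (mol/h): A 407.77, B 266.23
Sensible, products 25→28.2 °C: 330.39 kJ/h
Q = ΔH = -19679 kJ/h = -5.4664 kW
Heat removed = 5.4664 kJ/s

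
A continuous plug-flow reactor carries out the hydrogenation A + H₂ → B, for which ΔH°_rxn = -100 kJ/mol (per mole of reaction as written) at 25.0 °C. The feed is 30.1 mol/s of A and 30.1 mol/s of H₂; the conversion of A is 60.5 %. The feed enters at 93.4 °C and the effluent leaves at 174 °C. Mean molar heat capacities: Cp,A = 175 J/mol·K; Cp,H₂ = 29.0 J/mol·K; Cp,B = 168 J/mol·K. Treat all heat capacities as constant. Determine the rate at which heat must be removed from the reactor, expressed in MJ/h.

Extent of reaction ξ = 0.605 × 30.1 = 18.21 mol/s
Reaction term: ξ·ΔH°_rxn = 18.21 × -100 = -1821 kJ/s
Sensible, feed 93.4→25 °C: -420 kJ/s
Outlet flows (mol/s): A 11.89, H₂ 11.89, B 18.21
Sensible, products 25→174 °C: 817.24 kJ/s
Q = ΔH = -1423.8 kJ/s = -1423.8 kW
Heat removed = 5125.7 MJ/h

Q_out = 5130 MJ/h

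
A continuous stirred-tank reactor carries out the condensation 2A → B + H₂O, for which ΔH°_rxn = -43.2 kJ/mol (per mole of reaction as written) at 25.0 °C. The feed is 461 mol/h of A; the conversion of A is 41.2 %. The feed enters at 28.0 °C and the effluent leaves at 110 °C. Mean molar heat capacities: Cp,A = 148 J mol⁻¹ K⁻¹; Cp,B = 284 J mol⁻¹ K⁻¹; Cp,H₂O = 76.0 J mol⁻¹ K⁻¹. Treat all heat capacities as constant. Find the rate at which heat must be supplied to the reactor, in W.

Q_in = 558 W

Extent of reaction ξ = 0.412 × 461 / 2 = 94.966 mol/h
Reaction term: ξ·ΔH°_rxn = 94.966 × -43.2 = -4102.5 kJ/h
Sensible, feed 28.0→25 °C: -204.68 kJ/h
Outlet flows (mol/h): A 271.07, B 94.966, H₂O 94.966
Sensible, products 25→110 °C: 6316 kJ/h
Q = ΔH = 2008.8 kJ/h = 0.55799 kW
Heat supplied = 557.99 W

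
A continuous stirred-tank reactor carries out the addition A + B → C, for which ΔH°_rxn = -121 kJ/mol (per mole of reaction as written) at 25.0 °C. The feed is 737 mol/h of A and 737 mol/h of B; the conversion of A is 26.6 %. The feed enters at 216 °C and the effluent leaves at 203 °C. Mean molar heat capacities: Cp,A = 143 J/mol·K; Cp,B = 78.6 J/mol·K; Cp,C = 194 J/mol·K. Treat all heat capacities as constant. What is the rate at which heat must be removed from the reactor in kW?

Q_out = 7.45 kW

Extent of reaction ξ = 0.266 × 737 = 196.04 mol/h
Reaction term: ξ·ΔH°_rxn = 196.04 × -121 = -23721 kJ/h
Sensible, feed 216→25 °C: -31194 kJ/h
Outlet flows (mol/h): A 540.96, B 540.96, C 196.04
Sensible, products 25→203 °C: 28108 kJ/h
Q = ΔH = -26807 kJ/h = -7.4465 kW
Heat removed = 7.4465 kW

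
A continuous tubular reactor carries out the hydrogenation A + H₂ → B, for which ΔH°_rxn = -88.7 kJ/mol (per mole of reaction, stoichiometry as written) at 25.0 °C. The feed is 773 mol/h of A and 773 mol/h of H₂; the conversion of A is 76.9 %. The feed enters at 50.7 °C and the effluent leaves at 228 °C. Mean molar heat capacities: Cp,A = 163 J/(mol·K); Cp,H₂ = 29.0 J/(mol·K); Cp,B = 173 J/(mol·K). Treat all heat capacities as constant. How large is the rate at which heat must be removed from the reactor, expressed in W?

Q_out = 7970 W

Extent of reaction ξ = 0.769 × 773 = 594.44 mol/h
Reaction term: ξ·ΔH°_rxn = 594.44 × -88.7 = -52727 kJ/h
Sensible, feed 50.7→25 °C: -3814.3 kJ/h
Outlet flows (mol/h): A 178.56, H₂ 178.56, B 594.44
Sensible, products 25→228 °C: 27836 kJ/h
Q = ΔH = -28705 kJ/h = -7.9737 kW
Heat removed = 7973.7 W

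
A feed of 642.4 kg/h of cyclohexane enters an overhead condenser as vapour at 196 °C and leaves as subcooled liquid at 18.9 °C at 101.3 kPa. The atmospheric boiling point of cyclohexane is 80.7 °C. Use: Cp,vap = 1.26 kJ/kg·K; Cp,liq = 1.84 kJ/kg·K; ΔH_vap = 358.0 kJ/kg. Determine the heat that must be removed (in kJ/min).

Q_c = 6610 kJ/min

vapour 196→80.7 °C: -145.28 kJ/kg
condensation at 80.7 °C: -358 kJ/kg
liquid 80.7→18.9 °C: -113.71 kJ/kg
Δh = -145.28 + -358 + -113.71 = -616.99 kJ/kg
Q = ṁ·Δh = 642.4 kg/h × -616.99 kJ/kg = -396350 kJ/h
|Q| = 110.1 kW = 6605.9 kJ/min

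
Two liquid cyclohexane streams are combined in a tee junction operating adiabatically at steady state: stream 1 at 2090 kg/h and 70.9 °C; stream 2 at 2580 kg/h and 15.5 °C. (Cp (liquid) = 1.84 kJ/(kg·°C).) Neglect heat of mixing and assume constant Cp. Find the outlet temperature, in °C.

Adiabatic, steady state ⇒ Σ ṁᵢCp,ᵢ(T_out − Tᵢ) = 0
Σ ṁᵢCp,ᵢTᵢ = 2090×1.84×70.9 + 2580×1.84×15.5 = 346230
Σ ṁᵢCp,ᵢ = 2090×1.84 + 2580×1.84 = 8592.8
T_out = 346230 / 8592.8 = 40.294 °C

T_out = 40.3 °C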